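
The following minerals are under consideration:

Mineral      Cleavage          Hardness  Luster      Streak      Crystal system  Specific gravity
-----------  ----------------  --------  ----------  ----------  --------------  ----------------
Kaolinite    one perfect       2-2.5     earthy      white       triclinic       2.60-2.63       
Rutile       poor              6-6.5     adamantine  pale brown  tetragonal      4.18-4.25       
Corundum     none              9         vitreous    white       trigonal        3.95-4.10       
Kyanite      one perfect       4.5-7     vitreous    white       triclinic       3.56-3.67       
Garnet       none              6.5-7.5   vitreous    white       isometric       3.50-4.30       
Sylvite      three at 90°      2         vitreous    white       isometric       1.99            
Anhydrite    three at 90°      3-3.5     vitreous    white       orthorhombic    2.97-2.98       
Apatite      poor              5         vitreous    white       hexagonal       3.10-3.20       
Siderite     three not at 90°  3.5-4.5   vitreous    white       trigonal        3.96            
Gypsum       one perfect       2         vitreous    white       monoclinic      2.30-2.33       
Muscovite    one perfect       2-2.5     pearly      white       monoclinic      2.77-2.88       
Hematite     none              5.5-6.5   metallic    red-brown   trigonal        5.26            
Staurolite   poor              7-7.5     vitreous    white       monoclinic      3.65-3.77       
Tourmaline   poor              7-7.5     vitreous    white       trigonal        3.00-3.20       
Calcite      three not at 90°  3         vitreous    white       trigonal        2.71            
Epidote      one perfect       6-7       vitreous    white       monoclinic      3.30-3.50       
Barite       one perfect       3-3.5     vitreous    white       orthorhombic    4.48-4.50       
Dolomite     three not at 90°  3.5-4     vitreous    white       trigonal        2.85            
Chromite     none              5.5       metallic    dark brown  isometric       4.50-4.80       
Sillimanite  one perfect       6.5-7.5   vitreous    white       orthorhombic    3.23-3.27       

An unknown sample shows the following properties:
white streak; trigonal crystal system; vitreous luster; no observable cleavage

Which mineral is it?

Corundum

White streak rules out Rutile, Hematite, Chromite.
Trigonal crystal system — narrows the field to Corundum, Siderite, Tourmaline, Calcite, Dolomite.
Vitreous luster — all remaining candidates fit.
No observable cleavage — only Corundum remains.
Corundum is the sole remaining match.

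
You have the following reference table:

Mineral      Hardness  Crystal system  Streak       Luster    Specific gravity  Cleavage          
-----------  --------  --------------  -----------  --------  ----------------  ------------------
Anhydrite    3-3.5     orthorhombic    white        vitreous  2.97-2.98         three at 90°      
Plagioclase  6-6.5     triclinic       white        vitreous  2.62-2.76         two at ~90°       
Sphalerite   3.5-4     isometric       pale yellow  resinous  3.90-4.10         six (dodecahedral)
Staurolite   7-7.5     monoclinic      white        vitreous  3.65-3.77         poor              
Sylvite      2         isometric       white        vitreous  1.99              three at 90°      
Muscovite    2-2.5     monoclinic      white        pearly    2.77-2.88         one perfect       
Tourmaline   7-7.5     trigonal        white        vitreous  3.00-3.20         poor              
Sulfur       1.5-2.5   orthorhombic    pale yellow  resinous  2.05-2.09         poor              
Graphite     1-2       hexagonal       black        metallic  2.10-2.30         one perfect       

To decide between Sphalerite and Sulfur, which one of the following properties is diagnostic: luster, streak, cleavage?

cleavage

Luster: both resinous — shared.
Streak: both pale yellow — shared.
Cleavage: Sphalerite six (dodecahedral), Sulfur poor — these differ.
Cleavage is the diagnostic property here.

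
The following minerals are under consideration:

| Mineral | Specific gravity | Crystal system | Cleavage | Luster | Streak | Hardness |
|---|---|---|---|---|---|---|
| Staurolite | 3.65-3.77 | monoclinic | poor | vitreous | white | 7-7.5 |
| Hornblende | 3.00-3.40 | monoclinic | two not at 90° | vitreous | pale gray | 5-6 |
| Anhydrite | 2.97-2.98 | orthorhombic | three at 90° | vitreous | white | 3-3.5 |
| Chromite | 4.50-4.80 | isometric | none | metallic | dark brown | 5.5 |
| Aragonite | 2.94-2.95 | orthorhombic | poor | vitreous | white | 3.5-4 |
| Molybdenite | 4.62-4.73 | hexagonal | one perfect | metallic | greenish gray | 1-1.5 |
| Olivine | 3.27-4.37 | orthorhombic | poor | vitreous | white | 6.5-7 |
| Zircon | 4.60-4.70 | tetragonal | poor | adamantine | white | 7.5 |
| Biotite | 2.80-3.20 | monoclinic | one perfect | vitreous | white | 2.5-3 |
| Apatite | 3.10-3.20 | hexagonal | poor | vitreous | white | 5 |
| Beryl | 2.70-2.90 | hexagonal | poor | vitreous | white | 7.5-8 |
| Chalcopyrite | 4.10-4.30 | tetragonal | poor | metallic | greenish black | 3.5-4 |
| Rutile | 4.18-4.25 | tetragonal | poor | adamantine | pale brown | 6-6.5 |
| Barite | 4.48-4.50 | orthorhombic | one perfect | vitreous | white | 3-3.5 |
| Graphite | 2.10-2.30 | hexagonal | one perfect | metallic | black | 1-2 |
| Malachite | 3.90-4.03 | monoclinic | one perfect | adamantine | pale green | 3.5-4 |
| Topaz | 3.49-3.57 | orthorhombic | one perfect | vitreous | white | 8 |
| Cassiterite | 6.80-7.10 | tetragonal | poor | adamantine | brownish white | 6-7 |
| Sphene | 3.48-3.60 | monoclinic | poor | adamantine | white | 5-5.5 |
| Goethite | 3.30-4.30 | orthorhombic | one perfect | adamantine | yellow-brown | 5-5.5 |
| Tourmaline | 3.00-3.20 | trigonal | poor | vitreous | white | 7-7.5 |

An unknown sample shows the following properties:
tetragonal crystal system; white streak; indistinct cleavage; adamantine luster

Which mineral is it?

Tetragonal crystal system: Zircon, Chalcopyrite, Rutile, Cassiterite remain.
White streak: Zircon remains.
Indistinct cleavage: consistent with all remaining minerals.
Adamantine luster: all remaining candidates fit.
Zircon is the sole remaining match.

Zircon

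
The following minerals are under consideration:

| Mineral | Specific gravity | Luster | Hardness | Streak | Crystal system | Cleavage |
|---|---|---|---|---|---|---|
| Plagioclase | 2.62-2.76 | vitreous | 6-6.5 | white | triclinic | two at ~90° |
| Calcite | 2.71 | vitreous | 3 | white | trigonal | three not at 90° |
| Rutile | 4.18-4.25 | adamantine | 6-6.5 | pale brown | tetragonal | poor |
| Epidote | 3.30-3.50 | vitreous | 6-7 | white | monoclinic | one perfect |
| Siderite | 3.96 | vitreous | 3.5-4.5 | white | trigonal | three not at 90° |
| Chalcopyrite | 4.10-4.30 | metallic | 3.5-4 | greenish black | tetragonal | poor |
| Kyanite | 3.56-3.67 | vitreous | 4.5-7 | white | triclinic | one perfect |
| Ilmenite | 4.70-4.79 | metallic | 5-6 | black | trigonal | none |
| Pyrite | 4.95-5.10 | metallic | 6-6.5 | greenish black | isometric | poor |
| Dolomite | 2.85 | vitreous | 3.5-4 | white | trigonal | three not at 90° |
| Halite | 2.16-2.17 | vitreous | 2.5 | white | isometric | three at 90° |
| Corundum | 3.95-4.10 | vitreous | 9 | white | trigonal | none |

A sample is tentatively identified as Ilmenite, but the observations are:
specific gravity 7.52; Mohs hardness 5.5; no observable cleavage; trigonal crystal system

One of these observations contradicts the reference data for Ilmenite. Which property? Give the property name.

Specific gravity 7.52: Ilmenite has SG 4.70-4.79 — inconsistent.
Mohs hardness 5.5: Ilmenite has hardness 5-6 — consistent.
No observable cleavage: Ilmenite has cleavage none — consistent.
Trigonal crystal system: Ilmenite has trigonal system — consistent.
Everything matches except the specific gravity.

specific gravity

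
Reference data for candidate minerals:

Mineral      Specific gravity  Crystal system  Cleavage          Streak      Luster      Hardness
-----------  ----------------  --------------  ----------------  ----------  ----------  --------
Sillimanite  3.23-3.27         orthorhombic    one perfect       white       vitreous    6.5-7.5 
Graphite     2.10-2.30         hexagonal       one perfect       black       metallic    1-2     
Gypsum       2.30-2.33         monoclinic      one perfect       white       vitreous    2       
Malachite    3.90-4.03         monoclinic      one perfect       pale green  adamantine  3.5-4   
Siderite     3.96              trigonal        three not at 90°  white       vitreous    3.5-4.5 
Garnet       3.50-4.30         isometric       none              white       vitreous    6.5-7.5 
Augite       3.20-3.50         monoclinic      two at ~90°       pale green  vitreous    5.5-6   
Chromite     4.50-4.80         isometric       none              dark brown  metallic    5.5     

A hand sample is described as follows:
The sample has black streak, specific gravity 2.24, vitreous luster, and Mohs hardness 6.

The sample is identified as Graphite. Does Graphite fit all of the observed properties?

Inconsistent

Black streak — matches Graphite (black streak).
Specific gravity 2.24 — matches Graphite (SG 2.10-2.30).
Vitreous luster — Graphite has metallic luster; which does not match.
Mohs hardness 6 — Graphite has hardness 1-2; which does not match.
2 of the observed properties are inconsistent with Graphite.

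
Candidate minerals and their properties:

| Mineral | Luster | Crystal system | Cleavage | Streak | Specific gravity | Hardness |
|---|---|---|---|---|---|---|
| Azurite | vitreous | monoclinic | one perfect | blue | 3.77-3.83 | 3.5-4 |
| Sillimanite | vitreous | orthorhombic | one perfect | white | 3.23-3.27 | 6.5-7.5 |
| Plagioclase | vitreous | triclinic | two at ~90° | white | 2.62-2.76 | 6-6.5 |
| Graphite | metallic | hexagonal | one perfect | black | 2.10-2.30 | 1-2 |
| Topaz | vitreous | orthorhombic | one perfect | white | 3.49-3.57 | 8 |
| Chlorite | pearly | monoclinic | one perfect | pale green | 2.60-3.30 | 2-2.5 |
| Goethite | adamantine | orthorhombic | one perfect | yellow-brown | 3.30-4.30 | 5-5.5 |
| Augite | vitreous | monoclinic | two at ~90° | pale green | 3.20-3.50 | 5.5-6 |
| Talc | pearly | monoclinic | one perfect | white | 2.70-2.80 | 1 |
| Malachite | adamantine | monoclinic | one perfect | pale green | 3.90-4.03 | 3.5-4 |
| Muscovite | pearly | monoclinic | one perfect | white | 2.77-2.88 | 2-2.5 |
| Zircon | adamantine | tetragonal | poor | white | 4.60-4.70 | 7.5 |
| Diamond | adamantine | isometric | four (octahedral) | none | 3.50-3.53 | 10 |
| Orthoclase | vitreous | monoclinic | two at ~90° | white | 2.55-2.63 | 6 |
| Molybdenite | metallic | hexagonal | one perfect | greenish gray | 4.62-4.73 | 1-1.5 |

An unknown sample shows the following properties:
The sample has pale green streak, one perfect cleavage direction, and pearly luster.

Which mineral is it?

Chlorite

Pale green streak — only Chlorite, Augite, Malachite remain.
One perfect cleavage direction is inconsistent with Augite.
Pearly luster excludes Malachite.
The only mineral consistent with every observation is Chlorite.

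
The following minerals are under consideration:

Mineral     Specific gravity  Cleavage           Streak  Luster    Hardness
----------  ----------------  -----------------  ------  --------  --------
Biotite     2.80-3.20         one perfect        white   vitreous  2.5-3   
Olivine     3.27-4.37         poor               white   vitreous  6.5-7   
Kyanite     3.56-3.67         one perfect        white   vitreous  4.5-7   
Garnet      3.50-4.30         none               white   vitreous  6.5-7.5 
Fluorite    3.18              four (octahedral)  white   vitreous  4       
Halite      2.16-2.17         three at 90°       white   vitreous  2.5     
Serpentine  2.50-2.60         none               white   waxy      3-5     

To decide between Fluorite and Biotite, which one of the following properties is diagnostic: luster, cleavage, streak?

cleavage

Luster: both vitreous — identical.
Cleavage: Fluorite four (octahedral), Biotite one perfect — distinct.
Streak: both white — identical.
Cleavage is the diagnostic property here.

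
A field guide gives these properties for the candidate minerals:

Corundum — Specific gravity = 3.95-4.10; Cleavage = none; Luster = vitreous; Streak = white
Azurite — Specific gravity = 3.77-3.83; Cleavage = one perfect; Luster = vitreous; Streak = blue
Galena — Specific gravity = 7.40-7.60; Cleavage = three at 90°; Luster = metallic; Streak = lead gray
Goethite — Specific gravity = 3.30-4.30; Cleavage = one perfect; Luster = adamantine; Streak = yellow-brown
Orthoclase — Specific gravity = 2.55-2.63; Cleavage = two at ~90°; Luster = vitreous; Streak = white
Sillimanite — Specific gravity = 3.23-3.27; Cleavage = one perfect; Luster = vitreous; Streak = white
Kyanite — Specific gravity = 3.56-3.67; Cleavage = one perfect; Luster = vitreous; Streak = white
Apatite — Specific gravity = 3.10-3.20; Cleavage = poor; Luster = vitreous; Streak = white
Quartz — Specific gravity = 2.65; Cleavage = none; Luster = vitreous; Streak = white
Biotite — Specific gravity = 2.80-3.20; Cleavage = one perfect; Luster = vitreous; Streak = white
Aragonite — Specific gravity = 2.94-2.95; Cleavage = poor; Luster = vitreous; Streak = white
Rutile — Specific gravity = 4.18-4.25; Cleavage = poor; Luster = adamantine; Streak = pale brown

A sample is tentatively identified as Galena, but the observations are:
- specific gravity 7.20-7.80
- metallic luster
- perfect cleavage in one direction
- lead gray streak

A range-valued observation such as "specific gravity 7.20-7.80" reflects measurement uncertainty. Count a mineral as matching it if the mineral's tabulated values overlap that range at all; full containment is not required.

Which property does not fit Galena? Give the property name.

Specific gravity 7.20-7.80: Galena has SG 7.40-7.60 — consistent.
Metallic luster: Galena has metallic luster — consistent.
Perfect cleavage in one direction: Galena has cleavage three at 90° — outside the reference range.
Lead gray streak: Galena has lead gray streak — consistent.
Everything matches except the cleavage.

cleavage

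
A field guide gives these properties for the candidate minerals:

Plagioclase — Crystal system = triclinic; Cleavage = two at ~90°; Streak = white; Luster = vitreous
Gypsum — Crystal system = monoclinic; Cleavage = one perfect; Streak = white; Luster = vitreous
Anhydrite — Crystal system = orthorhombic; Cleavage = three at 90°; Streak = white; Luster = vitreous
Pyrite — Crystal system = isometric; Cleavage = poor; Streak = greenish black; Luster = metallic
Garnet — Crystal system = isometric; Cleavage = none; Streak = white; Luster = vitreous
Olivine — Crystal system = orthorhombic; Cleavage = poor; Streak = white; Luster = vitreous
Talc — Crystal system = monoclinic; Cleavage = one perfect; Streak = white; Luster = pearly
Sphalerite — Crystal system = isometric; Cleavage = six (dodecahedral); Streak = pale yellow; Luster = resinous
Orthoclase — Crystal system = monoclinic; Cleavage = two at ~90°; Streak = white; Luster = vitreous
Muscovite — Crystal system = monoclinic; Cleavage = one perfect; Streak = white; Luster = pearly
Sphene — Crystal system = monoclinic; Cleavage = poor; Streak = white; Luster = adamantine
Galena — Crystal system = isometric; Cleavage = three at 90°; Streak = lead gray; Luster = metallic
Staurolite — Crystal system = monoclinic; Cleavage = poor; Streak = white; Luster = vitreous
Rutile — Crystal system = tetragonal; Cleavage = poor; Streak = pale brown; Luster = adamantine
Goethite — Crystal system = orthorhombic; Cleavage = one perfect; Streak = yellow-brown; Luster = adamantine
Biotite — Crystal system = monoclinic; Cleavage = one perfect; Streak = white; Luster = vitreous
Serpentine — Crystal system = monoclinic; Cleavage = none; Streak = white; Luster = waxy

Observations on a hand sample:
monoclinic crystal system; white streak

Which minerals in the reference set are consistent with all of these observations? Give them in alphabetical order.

Monoclinic crystal system: only Gypsum, Talc, Orthoclase, Muscovite, Sphene, Staurolite, Biotite, Serpentine remain.
White streak: consistent with all remaining minerals.
The minerals that satisfy all observations are Biotite, Gypsum, Muscovite, Orthoclase, Serpentine, Sphene, Staurolite, Talc.

Biotite, Gypsum, Muscovite, Orthoclase, Serpentine, Sphene, Staurolite, Talc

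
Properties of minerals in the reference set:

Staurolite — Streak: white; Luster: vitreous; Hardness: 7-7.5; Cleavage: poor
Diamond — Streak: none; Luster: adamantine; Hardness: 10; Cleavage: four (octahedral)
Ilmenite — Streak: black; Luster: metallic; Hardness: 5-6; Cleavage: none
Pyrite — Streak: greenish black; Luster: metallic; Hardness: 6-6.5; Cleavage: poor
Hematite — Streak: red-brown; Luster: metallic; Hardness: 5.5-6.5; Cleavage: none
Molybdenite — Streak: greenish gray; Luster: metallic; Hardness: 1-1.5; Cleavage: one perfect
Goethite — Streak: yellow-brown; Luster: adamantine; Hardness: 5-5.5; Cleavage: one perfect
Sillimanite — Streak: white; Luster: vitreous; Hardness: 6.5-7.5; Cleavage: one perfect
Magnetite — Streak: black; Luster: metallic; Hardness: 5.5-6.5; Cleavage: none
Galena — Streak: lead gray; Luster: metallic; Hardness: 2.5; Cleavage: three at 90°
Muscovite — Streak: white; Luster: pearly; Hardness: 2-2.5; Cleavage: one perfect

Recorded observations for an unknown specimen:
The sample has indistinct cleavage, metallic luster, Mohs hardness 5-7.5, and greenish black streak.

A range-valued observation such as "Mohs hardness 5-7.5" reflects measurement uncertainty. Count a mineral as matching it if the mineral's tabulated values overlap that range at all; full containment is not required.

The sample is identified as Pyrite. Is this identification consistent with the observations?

Indistinct cleavage — fits Pyrite (cleavage poor).
Metallic luster — fits Pyrite (metallic luster).
Mohs hardness 5-7.5 — fits Pyrite (hardness 6-6.5).
Greenish black streak — fits Pyrite (greenish black streak).
All observations are consistent with the tabulated values for Pyrite.

Yes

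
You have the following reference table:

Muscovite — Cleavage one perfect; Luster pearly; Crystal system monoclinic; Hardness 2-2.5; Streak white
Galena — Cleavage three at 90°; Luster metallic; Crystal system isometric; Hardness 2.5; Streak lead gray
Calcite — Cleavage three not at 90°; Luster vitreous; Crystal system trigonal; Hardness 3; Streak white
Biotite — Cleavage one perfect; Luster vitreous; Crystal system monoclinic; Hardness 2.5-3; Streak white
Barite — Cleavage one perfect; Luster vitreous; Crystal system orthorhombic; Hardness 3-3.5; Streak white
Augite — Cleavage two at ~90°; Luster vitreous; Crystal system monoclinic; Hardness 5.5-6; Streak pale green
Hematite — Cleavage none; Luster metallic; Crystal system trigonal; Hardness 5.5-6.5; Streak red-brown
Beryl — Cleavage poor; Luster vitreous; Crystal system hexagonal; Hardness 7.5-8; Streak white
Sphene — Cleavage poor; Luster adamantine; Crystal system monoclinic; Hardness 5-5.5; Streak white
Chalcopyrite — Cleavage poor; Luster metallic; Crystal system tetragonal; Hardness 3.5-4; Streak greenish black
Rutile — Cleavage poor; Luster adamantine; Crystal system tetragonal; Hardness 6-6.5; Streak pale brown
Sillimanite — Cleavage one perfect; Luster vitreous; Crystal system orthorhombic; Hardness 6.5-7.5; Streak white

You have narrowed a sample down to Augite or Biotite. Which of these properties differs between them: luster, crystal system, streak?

Luster: both vitreous — shared.
Crystal system: both monoclinic — shared.
Streak: Augite pale green, Biotite white — different.
Streak is the diagnostic property here.

streak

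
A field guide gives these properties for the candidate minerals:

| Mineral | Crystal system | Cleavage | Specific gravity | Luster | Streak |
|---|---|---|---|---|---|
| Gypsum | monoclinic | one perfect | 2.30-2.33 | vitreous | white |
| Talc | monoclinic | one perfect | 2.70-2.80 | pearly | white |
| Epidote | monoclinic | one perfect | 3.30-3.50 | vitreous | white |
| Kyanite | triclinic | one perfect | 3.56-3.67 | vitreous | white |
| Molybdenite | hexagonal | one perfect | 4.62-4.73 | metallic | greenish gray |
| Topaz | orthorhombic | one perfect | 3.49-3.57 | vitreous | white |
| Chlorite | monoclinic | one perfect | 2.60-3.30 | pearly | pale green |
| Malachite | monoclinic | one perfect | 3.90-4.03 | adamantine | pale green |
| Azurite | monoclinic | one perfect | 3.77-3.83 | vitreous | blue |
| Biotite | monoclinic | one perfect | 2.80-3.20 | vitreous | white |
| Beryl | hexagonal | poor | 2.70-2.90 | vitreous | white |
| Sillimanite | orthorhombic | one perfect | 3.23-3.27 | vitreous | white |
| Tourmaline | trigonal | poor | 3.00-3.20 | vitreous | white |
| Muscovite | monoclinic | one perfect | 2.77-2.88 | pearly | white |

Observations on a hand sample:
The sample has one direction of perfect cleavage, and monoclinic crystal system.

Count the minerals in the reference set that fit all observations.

8

One direction of perfect cleavage excludes Beryl, Tourmaline.
Monoclinic crystal system is inconsistent with Kyanite, Molybdenite, Topaz, Sillimanite.
Consistent with every observation: Azurite, Biotite, Chlorite, Epidote, Gypsum, Malachite, Muscovite, Talc.
That is 8 minerals.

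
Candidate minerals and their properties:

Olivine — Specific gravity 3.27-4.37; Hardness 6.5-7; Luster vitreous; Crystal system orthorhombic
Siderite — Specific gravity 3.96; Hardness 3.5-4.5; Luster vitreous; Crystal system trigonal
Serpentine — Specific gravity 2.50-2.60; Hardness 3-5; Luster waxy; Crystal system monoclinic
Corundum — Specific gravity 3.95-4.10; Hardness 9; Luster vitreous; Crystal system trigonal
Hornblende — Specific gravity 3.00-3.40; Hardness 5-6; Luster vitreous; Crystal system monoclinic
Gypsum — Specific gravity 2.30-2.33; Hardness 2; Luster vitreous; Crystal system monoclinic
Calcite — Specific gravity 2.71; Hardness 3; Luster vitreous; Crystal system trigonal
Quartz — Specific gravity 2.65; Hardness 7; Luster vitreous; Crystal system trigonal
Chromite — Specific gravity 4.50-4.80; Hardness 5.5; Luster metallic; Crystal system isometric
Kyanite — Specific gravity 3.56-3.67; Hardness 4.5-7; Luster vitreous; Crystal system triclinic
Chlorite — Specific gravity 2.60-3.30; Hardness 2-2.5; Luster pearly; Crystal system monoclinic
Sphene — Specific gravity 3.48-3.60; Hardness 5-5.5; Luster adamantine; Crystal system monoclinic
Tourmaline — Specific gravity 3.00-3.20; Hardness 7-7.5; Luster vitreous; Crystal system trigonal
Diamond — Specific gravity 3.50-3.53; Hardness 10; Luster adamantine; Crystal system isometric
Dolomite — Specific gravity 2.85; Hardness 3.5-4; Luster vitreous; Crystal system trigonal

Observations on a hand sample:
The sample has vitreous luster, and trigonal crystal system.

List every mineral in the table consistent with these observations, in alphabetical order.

Calcite, Corundum, Dolomite, Quartz, Siderite, Tourmaline

Vitreous luster excludes Serpentine, Chromite, Chlorite, Sphene, Diamond.
Trigonal crystal system eliminates Olivine, Hornblende, Gypsum, Kyanite.
Remaining candidates: Calcite, Corundum, Dolomite, Quartz, Siderite, Tourmaline.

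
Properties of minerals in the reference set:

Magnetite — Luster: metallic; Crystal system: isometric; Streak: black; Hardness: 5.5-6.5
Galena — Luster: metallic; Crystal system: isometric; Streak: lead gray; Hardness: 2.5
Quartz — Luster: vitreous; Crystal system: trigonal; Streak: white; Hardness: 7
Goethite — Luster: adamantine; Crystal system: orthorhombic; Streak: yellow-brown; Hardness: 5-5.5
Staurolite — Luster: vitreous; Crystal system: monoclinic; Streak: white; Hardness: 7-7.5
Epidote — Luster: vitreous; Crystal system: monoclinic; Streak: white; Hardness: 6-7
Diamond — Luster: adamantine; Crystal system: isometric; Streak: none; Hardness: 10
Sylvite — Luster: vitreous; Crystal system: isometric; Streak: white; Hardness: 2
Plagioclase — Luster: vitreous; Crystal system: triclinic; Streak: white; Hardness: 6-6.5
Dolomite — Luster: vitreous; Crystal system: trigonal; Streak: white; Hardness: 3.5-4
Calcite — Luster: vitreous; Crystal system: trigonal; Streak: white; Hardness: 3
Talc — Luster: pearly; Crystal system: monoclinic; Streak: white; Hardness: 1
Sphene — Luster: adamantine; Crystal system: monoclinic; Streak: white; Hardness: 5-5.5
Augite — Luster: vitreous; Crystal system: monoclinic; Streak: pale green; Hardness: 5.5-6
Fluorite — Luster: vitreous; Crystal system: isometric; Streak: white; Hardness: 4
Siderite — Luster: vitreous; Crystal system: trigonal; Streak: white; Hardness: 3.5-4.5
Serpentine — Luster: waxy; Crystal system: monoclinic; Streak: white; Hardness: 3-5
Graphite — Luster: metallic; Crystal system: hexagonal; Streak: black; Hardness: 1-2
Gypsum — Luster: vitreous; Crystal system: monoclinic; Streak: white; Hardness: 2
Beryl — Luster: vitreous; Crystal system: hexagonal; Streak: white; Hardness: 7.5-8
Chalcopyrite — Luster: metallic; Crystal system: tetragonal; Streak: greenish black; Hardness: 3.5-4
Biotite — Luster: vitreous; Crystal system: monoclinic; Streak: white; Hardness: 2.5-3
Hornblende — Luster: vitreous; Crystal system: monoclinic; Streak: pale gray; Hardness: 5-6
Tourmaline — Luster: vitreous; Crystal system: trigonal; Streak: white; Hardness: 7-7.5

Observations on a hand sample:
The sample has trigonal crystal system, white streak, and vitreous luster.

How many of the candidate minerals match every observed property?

Trigonal crystal system — Quartz, Dolomite, Calcite, Siderite, Tourmaline remain.
White streak — no further eliminations.
Vitreous luster — all remaining candidates fit.
The minerals that satisfy all observations are Calcite, Dolomite, Quartz, Siderite, Tourmaline.
That is 5 minerals.

5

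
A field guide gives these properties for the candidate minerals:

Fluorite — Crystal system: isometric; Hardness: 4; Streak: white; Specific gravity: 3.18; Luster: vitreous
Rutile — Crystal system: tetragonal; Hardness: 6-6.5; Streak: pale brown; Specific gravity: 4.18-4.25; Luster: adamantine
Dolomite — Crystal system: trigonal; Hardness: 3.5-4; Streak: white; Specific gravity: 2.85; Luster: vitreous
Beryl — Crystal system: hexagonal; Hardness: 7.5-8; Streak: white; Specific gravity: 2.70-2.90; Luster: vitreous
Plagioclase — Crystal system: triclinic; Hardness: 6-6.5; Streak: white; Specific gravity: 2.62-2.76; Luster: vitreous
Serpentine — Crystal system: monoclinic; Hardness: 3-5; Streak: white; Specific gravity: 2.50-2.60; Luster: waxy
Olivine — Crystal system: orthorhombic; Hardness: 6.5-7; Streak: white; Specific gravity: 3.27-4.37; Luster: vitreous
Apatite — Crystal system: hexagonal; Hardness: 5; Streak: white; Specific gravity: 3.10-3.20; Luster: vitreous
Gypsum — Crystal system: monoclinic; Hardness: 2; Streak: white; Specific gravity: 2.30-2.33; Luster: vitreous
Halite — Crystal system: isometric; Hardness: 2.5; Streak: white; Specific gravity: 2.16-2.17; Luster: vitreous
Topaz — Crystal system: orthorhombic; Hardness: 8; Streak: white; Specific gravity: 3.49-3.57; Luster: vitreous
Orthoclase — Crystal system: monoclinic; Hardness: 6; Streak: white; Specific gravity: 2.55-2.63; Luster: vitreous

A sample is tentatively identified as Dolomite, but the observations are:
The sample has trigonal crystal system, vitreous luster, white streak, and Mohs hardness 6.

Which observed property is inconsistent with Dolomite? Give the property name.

hardness

Trigonal crystal system: Dolomite has trigonal system — agrees.
Vitreous luster: Dolomite has vitreous luster — agrees.
White streak: Dolomite has white streak — agrees.
Mohs hardness 6: Dolomite has hardness 3.5-4 — does not match.
Only the hardness is inconsistent.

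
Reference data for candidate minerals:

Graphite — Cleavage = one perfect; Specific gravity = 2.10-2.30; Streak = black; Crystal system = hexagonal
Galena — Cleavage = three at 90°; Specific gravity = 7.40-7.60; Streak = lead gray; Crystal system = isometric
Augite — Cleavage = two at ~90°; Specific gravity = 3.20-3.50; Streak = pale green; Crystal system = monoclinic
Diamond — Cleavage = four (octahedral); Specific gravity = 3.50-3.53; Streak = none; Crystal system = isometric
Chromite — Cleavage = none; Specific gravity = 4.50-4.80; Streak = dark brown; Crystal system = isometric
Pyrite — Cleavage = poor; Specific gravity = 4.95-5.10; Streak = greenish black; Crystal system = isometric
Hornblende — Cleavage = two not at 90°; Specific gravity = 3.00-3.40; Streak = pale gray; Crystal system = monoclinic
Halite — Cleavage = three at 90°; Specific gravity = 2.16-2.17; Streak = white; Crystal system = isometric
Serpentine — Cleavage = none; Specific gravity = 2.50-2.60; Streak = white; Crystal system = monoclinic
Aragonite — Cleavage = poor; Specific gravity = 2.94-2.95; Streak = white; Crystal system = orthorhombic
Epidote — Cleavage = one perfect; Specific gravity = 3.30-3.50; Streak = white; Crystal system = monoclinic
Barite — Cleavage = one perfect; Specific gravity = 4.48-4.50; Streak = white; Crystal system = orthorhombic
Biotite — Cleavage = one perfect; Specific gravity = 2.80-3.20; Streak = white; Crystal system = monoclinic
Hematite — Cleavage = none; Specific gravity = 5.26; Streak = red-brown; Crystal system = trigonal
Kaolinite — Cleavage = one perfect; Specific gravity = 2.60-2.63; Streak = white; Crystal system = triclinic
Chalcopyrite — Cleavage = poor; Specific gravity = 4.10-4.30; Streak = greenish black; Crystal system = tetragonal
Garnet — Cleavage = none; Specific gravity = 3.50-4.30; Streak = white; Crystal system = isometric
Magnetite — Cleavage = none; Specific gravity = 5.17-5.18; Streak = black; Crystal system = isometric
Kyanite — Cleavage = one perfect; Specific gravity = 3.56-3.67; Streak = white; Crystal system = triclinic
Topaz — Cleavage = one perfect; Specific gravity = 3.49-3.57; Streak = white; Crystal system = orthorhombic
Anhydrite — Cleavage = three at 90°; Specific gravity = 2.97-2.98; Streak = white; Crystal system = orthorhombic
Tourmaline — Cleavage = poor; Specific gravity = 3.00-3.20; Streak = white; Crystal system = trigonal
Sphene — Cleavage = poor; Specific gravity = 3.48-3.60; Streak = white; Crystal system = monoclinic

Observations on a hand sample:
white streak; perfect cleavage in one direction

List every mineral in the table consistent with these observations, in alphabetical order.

Barite, Biotite, Epidote, Kaolinite, Kyanite, Topaz

White streak — only Halite, Serpentine, Aragonite, Epidote, Barite, Biotite, Kaolinite, Garnet, Kyanite, Topaz, Anhydrite, Tourmaline, Sphene remain.
Perfect cleavage in one direction — Epidote, Barite, Biotite, Kaolinite, Kyanite, Topaz remain.
The minerals that satisfy all observations are Barite, Biotite, Epidote, Kaolinite, Kyanite, Topaz.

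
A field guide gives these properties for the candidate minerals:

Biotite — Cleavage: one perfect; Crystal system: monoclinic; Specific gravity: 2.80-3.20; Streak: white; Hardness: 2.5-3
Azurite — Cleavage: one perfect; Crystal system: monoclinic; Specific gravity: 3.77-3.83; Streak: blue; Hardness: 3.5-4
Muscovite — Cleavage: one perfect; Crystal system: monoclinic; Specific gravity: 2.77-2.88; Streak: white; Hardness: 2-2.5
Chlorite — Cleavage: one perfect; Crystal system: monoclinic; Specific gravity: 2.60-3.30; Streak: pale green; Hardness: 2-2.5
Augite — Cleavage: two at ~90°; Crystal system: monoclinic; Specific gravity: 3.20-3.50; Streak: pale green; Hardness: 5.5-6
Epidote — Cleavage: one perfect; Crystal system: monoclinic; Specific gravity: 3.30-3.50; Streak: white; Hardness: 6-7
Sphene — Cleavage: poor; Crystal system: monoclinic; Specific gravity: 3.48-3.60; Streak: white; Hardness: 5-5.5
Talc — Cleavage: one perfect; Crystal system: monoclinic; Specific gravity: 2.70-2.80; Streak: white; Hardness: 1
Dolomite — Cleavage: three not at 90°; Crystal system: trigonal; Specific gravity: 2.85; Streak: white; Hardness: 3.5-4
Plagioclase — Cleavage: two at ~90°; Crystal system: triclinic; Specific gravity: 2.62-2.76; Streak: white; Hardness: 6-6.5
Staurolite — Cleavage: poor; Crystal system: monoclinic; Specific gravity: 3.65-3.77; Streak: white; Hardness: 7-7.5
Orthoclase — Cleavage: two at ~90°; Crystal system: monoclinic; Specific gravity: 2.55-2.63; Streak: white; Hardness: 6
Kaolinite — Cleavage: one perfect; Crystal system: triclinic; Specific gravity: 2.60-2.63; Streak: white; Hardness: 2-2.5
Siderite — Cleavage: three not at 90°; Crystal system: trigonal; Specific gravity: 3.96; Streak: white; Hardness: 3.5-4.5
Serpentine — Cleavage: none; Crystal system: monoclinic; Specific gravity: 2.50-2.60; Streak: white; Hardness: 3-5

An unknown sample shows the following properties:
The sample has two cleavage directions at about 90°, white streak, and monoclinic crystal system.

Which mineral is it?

Two cleavage directions at about 90°: only Augite, Plagioclase, Orthoclase remain.
White streak excludes Augite.
Monoclinic crystal system eliminates Plagioclase.
Only Orthoclase satisfies all observations.

Orthoclase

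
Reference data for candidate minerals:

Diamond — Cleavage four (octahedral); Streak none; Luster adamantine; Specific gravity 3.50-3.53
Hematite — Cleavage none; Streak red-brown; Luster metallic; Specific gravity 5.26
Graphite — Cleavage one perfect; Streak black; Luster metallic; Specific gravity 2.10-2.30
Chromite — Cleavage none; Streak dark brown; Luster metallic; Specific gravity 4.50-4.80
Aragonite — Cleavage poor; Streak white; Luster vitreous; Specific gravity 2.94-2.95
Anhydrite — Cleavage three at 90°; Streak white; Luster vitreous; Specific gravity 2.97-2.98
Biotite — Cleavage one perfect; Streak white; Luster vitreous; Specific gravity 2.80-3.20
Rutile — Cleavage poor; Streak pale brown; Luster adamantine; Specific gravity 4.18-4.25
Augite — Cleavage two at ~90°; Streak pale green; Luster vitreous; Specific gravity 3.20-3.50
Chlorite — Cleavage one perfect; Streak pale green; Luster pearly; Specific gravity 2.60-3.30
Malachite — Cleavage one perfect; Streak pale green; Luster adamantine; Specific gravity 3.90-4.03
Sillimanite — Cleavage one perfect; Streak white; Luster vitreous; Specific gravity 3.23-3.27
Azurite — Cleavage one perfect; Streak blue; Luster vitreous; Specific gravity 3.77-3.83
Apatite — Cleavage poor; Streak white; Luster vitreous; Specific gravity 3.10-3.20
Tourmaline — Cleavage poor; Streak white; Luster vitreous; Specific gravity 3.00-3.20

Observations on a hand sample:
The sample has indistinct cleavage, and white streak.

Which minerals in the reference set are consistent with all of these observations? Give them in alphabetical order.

Apatite, Aragonite, Tourmaline

Indistinct cleavage — narrows the field to Aragonite, Rutile, Apatite, Tourmaline.
White streak eliminates Rutile.
Remaining candidates: Apatite, Aragonite, Tourmaline.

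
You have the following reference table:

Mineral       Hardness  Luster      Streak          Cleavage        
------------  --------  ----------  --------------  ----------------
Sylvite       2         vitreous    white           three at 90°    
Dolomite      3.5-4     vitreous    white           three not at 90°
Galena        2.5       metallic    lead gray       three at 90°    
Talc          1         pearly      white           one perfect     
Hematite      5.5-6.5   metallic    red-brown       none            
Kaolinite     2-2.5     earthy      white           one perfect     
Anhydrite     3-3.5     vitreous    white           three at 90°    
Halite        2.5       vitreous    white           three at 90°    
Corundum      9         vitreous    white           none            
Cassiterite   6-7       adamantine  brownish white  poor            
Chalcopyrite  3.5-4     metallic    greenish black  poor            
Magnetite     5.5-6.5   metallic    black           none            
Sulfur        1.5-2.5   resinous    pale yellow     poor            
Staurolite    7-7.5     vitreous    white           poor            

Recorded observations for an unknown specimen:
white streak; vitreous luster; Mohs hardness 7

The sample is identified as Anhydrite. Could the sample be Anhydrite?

Inconsistent

White streak — matches Anhydrite (white streak).
Vitreous luster — matches Anhydrite (vitreous luster).
Mohs hardness 7 — Anhydrite has hardness 3-3.5; which does not match.
The hardness observation rules out Anhydrite.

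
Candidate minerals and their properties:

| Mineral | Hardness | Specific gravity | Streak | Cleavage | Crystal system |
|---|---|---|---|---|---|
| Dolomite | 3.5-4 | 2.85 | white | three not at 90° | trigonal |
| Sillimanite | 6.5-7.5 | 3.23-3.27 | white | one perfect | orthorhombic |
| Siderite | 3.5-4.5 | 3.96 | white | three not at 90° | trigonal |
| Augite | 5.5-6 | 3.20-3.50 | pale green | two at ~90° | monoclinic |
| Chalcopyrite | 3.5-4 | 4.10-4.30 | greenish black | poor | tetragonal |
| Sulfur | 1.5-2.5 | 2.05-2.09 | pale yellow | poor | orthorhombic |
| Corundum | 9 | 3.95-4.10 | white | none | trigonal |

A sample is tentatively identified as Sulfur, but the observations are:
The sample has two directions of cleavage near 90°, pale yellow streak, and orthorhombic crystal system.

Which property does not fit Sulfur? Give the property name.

cleavage

Two directions of cleavage near 90°: Sulfur has cleavage poor — does not match.
Pale yellow streak: Sulfur has pale yellow streak — consistent.
Orthorhombic crystal system: Sulfur has orthorhombic system — consistent.
Everything matches except the cleavage.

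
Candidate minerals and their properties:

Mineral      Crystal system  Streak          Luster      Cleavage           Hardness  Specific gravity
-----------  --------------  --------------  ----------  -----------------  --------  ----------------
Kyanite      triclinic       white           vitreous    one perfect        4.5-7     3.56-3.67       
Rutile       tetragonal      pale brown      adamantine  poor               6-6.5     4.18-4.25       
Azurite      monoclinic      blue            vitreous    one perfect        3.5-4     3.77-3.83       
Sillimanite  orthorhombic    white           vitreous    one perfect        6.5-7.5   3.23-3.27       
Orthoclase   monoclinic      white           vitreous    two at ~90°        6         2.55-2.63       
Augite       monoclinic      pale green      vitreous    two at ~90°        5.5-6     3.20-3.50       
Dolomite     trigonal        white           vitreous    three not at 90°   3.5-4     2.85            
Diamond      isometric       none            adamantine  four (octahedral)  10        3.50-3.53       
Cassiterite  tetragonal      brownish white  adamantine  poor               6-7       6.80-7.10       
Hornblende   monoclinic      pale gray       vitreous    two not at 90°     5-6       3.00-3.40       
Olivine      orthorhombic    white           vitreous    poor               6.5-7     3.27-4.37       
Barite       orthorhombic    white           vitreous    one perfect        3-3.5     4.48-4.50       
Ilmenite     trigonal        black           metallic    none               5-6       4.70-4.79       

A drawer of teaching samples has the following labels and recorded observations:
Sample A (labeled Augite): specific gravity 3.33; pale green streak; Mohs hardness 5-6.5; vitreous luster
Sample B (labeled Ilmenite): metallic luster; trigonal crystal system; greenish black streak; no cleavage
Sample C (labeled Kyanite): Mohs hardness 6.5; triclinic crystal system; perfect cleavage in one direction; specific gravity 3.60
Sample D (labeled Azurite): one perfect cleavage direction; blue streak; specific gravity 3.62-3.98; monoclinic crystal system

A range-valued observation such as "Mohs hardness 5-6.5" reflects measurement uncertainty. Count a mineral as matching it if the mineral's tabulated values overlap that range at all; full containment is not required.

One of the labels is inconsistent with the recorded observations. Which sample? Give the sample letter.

B

Sample A: every observation is compatible with the reference values for Augite.
Sample B: greenish black streak is outside the reference for Ilmenite (black streak) — mislabeled.
Sample C: every observation is compatible with the reference values for Kyanite.
Sample D: every observation is compatible with the reference values for Azurite.
The mislabeled specimen is B.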